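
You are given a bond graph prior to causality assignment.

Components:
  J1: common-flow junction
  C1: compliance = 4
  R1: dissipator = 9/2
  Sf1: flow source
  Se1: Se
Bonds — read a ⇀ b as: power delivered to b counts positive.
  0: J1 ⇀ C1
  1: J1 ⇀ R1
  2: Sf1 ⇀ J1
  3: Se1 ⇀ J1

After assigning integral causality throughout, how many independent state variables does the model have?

1  (C1 all integral)

β2 →Sf1  (Sf1 (Sf) sets flow on bond)
β3 →J1  (Se1 fixes effort; stroke away)
β0 →J1  (J1 flow already set via bond 2)
β1 →J1  (J1: bond 2 brought flow, rest push out)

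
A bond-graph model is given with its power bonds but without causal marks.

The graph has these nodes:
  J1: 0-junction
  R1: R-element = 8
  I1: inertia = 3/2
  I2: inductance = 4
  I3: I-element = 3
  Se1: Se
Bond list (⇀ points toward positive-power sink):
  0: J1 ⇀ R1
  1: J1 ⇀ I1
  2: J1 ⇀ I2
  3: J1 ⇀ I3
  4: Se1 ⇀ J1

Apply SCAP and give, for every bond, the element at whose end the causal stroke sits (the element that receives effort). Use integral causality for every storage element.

#4 |J1  (Se1: effort source, stroke at far end)
#0 |R1  (J1 effort already set via bond 4)
#1 |I1  (common-e at J1 fixed by 4)
#2 |I2  (J1 effort already set via bond 4)
#3 |I3  (J1: bond 4 brought effort, rest push out)

b0 stroke→R1
b1 stroke→I1
b2 stroke→I2
b3 stroke→I3
b4 stroke→J1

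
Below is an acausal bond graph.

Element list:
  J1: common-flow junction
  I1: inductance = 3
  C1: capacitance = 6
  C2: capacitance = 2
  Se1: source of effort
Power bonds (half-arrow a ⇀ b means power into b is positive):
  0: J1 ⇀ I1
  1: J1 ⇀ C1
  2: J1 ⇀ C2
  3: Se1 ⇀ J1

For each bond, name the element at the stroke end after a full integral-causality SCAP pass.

bond 3 stroke→J1  (Se1 (Se) sets effort on bond)
bond 0 stroke→I1  (I1: I, integral causality)
bond 1 stroke→J1  (J1: bond 0 brought flow, rest push out)
bond 2 stroke→J1  (common-f at J1 fixed by 0)

bond 0 →I1
bond 1 →J1
bond 2 →J1
bond 3 →J1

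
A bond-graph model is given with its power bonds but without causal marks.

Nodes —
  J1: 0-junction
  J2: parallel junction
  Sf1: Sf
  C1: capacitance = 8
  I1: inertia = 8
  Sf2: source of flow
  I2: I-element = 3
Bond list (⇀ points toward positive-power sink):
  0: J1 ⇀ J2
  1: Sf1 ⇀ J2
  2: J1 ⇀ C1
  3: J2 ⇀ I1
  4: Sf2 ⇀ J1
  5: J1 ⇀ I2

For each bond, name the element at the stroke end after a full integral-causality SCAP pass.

#1 →Sf1  (Sf1 (Sf) sets flow on bond)
#4 →Sf2  (Sf2: flow source, stroke at near end)
#2 →J1  (C1: C, integral causality)
#0 →J2  (J1: bond 2 brought effort, rest push out)
#5 →I2  (J1 effort already set via bond 2)
#3 →I1  (J2: bond 0 brought effort, rest push out)

β0 →J2
β1 →Sf1
β2 →J1
β3 →I1
β4 →Sf2
β5 →I2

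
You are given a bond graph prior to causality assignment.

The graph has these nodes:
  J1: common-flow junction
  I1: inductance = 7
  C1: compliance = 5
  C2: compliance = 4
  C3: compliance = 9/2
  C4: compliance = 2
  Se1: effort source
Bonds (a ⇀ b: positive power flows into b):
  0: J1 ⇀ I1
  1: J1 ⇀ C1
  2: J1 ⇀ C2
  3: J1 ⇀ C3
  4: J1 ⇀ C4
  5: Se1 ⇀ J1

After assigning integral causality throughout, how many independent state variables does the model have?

β5 →J1  (Se1 (Se) sets effort on bond)
β0 →I1  (I1 outputs flow p/I1)
β1 →J1  (J1 flow already set via bond 0)
β2 →J1  (1-jn J1 has f-setter on 0)
β3 →J1  (J1 flow already set via bond 0)
β4 →J1  (J1: bond 0 brought flow, rest push out)

5  (C1, C2, C3, C4, I1 all integral)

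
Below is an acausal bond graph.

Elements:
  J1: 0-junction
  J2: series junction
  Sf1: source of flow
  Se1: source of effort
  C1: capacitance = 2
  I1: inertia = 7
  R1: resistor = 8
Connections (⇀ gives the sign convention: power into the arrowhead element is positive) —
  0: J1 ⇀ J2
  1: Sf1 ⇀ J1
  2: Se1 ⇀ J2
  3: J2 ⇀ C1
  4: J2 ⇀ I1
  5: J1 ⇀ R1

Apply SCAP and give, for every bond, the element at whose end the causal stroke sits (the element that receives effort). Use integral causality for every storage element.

bond 0 stroke→J2
bond 1 stroke→Sf1
bond 2 stroke→J2
bond 3 stroke→J2
bond 4 stroke→I1
bond 5 stroke→J1

b1 stroke→Sf1  (Sf1 (Sf) sets flow on bond)
b2 stroke→J2  (source Se1 imposes e)
b3 stroke→J2  (C1 outputs effort q/C1)
b4 stroke→I1  (I1 integral (f out))
b0 stroke→J2  (J2 flow already set via bond 4)
b5 stroke→J1  (only one effort-in slot at J1)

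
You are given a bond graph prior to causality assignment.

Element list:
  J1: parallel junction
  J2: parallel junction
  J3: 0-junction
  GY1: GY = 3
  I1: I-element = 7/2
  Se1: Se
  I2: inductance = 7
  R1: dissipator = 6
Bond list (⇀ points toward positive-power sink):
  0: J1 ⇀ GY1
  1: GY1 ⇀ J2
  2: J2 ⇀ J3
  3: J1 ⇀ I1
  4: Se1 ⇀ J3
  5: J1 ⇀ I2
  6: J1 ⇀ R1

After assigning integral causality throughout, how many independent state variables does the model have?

2  (I1, I2 all integral)

#4 stroke→J3  (Se1 (Se) sets effort on bond)
#2 stroke→J2  (J3: bond 4 brought effort, rest push out)
#1 stroke→GY1  (J2 effort already set via bond 2)
#0 stroke→GY1  (GY1: gyrator matches bond 1)
#3 stroke→I1  (I1: I, integral causality)
#5 stroke→I2  (I2 integral (f out))
#6 stroke→J1  (J1 needs exactly one e-in)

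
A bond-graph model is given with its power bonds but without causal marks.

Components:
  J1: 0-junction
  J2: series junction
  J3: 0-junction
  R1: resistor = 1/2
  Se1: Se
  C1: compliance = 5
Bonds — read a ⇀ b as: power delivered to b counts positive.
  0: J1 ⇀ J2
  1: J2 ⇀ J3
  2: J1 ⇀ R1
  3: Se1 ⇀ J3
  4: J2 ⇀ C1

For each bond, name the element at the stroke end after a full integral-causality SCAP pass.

b0 |J1
b1 |J2
b2 |R1
b3 |J3
b4 |J2

bond 3 |J3  (Se1 fixes effort; stroke away)
bond 1 |J2  (J3: bond 3 brought effort, rest push out)
bond 4 |J2  (C1 outputs effort q/C1)
bond 0 |J1  (J2: last free bond brings flow in)
bond 2 |R1  (J1: bond 0 brought effort, rest push out)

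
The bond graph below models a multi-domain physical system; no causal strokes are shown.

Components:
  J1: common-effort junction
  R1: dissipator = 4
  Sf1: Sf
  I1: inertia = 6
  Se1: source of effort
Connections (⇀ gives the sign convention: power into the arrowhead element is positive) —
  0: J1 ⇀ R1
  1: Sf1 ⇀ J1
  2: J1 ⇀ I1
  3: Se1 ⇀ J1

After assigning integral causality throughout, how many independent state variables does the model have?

1  (I1 all integral)

#1 →Sf1  (Sf1: flow source, stroke at near end)
#3 →J1  (source Se1 imposes e)
#0 →R1  (J1 effort already set via bond 3)
#2 →I1  (J1 effort already set via bond 3)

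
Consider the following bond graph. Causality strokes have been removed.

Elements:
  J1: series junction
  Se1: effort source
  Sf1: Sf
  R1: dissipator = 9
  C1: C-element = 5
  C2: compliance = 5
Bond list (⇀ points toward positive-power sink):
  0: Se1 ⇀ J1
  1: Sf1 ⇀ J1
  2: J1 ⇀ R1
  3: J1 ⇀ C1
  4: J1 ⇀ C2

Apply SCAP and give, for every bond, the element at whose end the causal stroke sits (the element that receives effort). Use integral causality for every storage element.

#0 →J1  (Se1 fixes effort; stroke away)
#1 →Sf1  (source Sf1 imposes f)
#2 →J1  (common-f at J1 fixed by 1)
#3 →J1  (J1: bond 1 brought flow, rest push out)
#4 →J1  (J1: bond 1 brought flow, rest push out)

bond 0 stroke at J1
bond 1 stroke at Sf1
bond 2 stroke at J1
bond 3 stroke at J1
bond 4 stroke at J1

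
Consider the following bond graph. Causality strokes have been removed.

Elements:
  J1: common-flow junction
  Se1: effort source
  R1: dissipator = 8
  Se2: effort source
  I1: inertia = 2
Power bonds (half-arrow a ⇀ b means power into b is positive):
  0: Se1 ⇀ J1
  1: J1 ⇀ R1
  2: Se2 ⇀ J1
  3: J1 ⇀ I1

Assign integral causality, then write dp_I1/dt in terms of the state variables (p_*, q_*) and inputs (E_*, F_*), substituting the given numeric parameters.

dp_I1/dt = E_Se1 + E_Se2 - 4*p_I1

bond 0 stroke at J1  (source Se1 imposes e)
bond 2 stroke at J1  (Se2 (Se) sets effort on bond)
bond 3 stroke at I1  (prefer integral on I1)
bond 1 stroke at J1  (common-f at J1 fixed by 3)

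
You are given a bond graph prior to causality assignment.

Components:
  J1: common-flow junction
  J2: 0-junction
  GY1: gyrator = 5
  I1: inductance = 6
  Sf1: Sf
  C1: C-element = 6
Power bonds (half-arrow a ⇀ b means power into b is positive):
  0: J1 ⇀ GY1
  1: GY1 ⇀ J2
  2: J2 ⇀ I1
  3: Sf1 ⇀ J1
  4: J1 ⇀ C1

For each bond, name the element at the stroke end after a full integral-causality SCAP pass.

#0 |J1
#1 |J2
#2 |I1
#3 |Sf1
#4 |J1

β3 stroke at Sf1  (Sf1 (Sf) sets flow on bond)
β0 stroke at J1  (J1 flow already set via bond 3)
β4 stroke at J1  (J1 flow already set via bond 3)
β1 stroke at J2  (GY1 both-in/both-out from 0)
β2 stroke at I1  (J2 effort already set via bond 1)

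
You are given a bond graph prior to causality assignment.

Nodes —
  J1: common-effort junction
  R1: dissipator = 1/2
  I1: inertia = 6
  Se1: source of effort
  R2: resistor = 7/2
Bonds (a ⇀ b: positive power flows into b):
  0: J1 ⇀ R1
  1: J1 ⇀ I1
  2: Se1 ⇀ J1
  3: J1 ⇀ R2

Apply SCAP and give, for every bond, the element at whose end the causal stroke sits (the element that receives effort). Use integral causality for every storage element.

β0 stroke at R1
β1 stroke at I1
β2 stroke at J1
β3 stroke at R2

bond 2 →J1  (source Se1 imposes e)
bond 0 →R1  (common-e at J1 fixed by 2)
bond 1 →I1  (common-e at J1 fixed by 2)
bond 3 →R2  (J1 effort already set via bond 2)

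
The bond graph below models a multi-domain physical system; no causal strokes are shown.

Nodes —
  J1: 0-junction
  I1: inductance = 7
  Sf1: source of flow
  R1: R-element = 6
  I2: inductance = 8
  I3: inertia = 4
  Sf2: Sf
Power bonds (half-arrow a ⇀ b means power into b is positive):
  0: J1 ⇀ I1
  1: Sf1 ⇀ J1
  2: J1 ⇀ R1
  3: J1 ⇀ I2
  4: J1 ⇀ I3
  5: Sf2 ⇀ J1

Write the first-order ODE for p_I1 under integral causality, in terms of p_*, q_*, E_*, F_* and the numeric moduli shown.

dp_I1/dt = 6*F_Sf1 + 6*F_Sf2 - 6*p_I1/7 - 3*p_I2/4 - 3*p_I3/2

bond 1 stroke→Sf1  (Sf1 (Sf) sets flow on bond)
bond 5 stroke→Sf2  (source Sf2 imposes f)
bond 0 stroke→I1  (I1: I, integral causality)
bond 3 stroke→I2  (I2 integral (f out))
bond 4 stroke→I3  (I3 outputs flow p/I3)
bond 2 stroke→J1  (closing 0-jn rule on J1)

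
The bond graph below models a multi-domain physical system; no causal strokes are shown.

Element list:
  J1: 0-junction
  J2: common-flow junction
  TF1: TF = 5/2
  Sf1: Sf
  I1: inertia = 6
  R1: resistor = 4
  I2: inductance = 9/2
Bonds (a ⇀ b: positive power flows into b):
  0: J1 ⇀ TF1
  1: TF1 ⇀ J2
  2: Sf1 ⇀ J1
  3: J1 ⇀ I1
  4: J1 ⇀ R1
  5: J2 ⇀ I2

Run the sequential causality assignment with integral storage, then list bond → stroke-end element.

#2 stroke→Sf1  (Sf1 (Sf) sets flow on bond)
#3 stroke→I1  (prefer integral on I1)
#5 stroke→I2  (prefer integral on I2)
#1 stroke→J2  (J2: bond 5 brought flow, rest push out)
#0 stroke→TF1  (TF TF1: opposite of bond 1)
#4 stroke→J1  (J1: last free bond brings effort in)

bond 0 →TF1
bond 1 →J2
bond 2 →Sf1
bond 3 →I1
bond 4 →J1
bond 5 →I2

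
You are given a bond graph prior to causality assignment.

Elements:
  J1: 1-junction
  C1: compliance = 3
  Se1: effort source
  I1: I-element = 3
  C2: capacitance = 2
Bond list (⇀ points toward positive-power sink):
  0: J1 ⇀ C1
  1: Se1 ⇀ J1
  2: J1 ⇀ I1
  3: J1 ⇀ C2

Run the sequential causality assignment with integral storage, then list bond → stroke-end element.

b0 stroke→J1
b1 stroke→J1
b2 stroke→I1
b3 stroke→J1

b1 |J1  (Se1 (Se) sets effort on bond)
b0 |J1  (C1 integral (e out))
b2 |I1  (I1 outputs flow p/I1)
b3 |J1  (J1: bond 2 brought flow, rest push out)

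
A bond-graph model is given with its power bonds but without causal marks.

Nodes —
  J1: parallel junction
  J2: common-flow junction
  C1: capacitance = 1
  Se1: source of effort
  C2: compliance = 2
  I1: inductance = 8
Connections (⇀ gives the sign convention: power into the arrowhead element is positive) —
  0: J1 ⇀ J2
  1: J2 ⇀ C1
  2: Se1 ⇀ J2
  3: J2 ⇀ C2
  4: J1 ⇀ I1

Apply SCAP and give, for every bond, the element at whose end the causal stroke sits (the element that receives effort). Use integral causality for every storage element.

b2 →J2  (Se1 fixes effort; stroke away)
b1 →J2  (C1 integral (e out))
b3 →J2  (prefer integral on C2)
b0 →J1  (J2: last free bond brings flow in)
b4 →I1  (J1 effort already set via bond 0)

b0 stroke→J1
b1 stroke→J2
b2 stroke→J2
b3 stroke→J2
b4 stroke→I1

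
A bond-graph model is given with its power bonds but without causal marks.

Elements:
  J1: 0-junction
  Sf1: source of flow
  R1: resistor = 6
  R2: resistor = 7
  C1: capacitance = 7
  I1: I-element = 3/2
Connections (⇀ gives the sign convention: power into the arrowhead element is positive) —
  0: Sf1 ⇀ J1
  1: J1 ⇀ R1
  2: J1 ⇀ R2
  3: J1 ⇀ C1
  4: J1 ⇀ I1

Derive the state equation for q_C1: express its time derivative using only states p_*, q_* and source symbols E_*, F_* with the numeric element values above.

β0 stroke at Sf1  (Sf1 (Sf) sets flow on bond)
β3 stroke at J1  (prefer integral on C1)
β1 stroke at R1  (common-e at J1 fixed by 3)
β2 stroke at R2  (common-e at J1 fixed by 3)
β4 stroke at I1  (J1: bond 3 brought effort, rest push out)

dq_C1/dt = F_Sf1 - 2*p_I1/3 - 13*q_C1/294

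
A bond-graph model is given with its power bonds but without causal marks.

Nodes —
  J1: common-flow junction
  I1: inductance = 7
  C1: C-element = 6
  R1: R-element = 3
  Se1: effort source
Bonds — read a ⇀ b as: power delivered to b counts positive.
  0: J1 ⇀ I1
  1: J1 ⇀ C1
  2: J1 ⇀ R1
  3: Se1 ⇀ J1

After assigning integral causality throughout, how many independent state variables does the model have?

bond 3 →J1  (Se1 (Se) sets effort on bond)
bond 0 →I1  (prefer integral on I1)
bond 1 →J1  (1-jn J1 has f-setter on 0)
bond 2 →J1  (common-f at J1 fixed by 0)

2  (C1, I1 all integral)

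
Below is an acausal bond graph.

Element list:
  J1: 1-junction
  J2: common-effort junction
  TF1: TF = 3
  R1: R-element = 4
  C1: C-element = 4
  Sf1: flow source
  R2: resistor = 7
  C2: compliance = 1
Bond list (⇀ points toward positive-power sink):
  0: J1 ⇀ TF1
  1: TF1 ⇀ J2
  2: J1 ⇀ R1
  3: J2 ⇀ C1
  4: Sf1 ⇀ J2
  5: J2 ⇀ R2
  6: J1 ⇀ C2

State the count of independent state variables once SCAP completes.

b4 stroke→Sf1  (Sf1 fixes flow; stroke at Sf1)
b3 stroke→J2  (C1 outputs effort q/C1)
b1 stroke→TF1  (0-jn J2 has e-setter on 3)
b5 stroke→R2  (0-jn J2 has e-setter on 3)
b0 stroke→J1  (TF TF1: opposite of bond 1)
b6 stroke→J1  (C2 integral (e out))
b2 stroke→R1  (J1: last free bond brings flow in)

2  (C1, C2 all integral)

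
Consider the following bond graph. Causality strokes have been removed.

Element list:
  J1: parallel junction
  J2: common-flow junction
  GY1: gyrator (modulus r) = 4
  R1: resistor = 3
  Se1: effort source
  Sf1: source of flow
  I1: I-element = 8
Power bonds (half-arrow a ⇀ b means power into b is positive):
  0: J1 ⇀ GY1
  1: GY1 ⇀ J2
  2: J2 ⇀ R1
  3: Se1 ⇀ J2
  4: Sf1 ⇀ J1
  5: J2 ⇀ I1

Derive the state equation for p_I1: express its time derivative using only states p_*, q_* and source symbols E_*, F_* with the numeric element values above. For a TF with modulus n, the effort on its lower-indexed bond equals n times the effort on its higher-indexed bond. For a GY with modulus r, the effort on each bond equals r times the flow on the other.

β3 |J2  (Se1 fixes effort; stroke away)
β4 |Sf1  (Sf1 fixes flow; stroke at Sf1)
β0 |J1  (closing 0-jn rule on J1)
β1 |J2  (GY GY1: same side as bond 0)
β5 |I1  (I1: I, integral causality)
β2 |J2  (J2: bond 5 brought flow, rest push out)

dp_I1/dt = E_Se1 + 4*F_Sf1 - 3*p_I1/8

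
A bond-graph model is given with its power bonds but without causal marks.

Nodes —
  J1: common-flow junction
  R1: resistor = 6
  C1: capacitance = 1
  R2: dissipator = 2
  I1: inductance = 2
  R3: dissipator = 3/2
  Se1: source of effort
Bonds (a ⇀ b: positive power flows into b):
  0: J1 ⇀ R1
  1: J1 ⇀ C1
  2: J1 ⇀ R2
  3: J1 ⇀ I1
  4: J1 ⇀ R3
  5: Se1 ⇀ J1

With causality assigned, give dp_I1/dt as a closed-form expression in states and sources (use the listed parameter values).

dp_I1/dt = E_Se1 - 19*p_I1/4 - q_C1

b5 →J1  (Se1: effort source, stroke at far end)
b1 →J1  (C1: C, integral causality)
b3 →I1  (I1 integral (f out))
b0 →J1  (J1: bond 3 brought flow, rest push out)
b2 →J1  (common-f at J1 fixed by 3)
b4 →J1  (1-jn J1 has f-setter on 3)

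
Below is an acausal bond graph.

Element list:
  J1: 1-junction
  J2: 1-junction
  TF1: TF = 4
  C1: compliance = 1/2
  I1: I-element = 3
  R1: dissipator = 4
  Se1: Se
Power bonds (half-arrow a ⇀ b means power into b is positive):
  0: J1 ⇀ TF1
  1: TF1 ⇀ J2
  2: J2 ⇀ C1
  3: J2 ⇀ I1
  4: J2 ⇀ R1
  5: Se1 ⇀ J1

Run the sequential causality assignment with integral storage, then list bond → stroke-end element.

β5 stroke→J1  (Se1 fixes effort; stroke away)
β0 stroke→TF1  (closing 1-jn rule on J1)
β1 stroke→J2  (TF TF1: opposite of bond 0)
β2 stroke→J2  (C1 integral (e out))
β3 stroke→I1  (prefer integral on I1)
β4 stroke→J2  (J2 flow already set via bond 3)

β0 stroke at TF1
β1 stroke at J2
β2 stroke at J2
β3 stroke at I1
β4 stroke at J2
β5 stroke at J1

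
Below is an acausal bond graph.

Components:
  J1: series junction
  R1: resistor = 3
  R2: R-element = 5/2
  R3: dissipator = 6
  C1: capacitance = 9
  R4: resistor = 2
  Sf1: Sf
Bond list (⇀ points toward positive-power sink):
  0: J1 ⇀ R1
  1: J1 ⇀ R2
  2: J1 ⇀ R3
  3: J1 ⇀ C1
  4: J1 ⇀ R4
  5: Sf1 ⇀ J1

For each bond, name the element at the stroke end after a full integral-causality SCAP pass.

bond 5 |Sf1  (Sf1 (Sf) sets flow on bond)
bond 0 |J1  (J1 flow already set via bond 5)
bond 1 |J1  (common-f at J1 fixed by 5)
bond 2 |J1  (J1 flow already set via bond 5)
bond 3 |J1  (J1: bond 5 brought flow, rest push out)
bond 4 |J1  (J1 flow already set via bond 5)

β0 →J1
β1 →J1
β2 →J1
β3 →J1
β4 →J1
β5 →Sf1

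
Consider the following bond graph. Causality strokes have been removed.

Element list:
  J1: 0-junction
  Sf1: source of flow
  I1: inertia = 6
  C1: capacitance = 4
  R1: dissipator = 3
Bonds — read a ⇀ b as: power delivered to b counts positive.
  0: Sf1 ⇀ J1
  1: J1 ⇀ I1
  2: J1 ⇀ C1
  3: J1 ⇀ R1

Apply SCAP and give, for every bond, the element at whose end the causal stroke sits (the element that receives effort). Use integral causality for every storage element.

b0 stroke at Sf1
b1 stroke at I1
b2 stroke at J1
b3 stroke at R1

bond 0 →Sf1  (source Sf1 imposes f)
bond 1 →I1  (prefer integral on I1)
bond 2 →J1  (prefer integral on C1)
bond 3 →R1  (common-e at J1 fixed by 2)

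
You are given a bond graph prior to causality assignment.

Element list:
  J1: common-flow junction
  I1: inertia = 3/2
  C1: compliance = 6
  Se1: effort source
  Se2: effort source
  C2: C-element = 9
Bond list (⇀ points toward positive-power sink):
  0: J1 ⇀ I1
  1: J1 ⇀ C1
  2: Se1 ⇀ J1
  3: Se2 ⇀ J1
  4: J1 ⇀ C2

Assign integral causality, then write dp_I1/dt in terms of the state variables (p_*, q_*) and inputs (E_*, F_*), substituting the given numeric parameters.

β2 →J1  (source Se1 imposes e)
β3 →J1  (Se2 fixes effort; stroke away)
β0 →I1  (I1: I, integral causality)
β1 →J1  (common-f at J1 fixed by 0)
β4 →J1  (1-jn J1 has f-setter on 0)

dp_I1/dt = E_Se1 + E_Se2 - q_C1/6 - q_C2/9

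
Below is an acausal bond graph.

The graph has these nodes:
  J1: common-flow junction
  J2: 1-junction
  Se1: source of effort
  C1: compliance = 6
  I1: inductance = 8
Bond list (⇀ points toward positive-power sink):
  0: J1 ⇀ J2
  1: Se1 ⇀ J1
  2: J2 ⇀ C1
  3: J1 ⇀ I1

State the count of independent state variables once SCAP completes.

2  (C1, I1 all integral)

b1 stroke→J1  (Se1 fixes effort; stroke away)
b2 stroke→J2  (prefer integral on C1)
b0 stroke→J1  (J2: last free bond brings flow in)
b3 stroke→I1  (closing 1-jn rule on J1)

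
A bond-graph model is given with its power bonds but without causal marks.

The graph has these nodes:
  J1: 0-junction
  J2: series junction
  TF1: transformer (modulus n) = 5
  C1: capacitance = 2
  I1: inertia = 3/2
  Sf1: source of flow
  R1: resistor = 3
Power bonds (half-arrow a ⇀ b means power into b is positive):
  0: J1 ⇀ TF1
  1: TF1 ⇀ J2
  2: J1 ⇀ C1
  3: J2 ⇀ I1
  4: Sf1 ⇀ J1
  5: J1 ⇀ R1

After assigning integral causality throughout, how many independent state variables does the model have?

b4 stroke at Sf1  (Sf1 fixes flow; stroke at Sf1)
b2 stroke at J1  (C1 integral (e out))
b0 stroke at TF1  (common-e at J1 fixed by 2)
b5 stroke at R1  (J1 effort already set via bond 2)
b1 stroke at J2  (TF1: transformer flips bond 0)
b3 stroke at I1  (J2: last free bond brings flow in)

2  (C1, I1 all integral)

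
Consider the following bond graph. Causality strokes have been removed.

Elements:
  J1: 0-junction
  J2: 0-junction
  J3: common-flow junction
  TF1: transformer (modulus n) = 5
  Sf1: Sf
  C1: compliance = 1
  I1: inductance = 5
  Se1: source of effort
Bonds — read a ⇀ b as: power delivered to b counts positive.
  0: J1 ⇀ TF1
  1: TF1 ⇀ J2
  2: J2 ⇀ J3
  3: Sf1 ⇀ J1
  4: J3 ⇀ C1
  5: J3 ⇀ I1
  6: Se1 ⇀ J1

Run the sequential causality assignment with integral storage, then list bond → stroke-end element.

bond 0 →TF1
bond 1 →J2
bond 2 →J3
bond 3 →Sf1
bond 4 →J3
bond 5 →I1
bond 6 →J1

bond 3 stroke→Sf1  (Sf1 (Sf) sets flow on bond)
bond 6 stroke→J1  (source Se1 imposes e)
bond 0 stroke→TF1  (J1 effort already set via bond 6)
bond 1 stroke→J2  (TF1 one-in-one-out from 0)
bond 2 stroke→J3  (common-e at J2 fixed by 1)
bond 4 stroke→J3  (C1 integral (e out))
bond 5 stroke→I1  (J3: last free bond brings flow in)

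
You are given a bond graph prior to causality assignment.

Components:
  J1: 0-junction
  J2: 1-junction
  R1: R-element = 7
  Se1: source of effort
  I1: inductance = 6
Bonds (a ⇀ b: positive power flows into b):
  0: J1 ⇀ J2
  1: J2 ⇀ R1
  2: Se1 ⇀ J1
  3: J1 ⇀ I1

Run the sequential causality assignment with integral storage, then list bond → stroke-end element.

β0 |J2
β1 |R1
β2 |J1
β3 |I1

b2 stroke→J1  (source Se1 imposes e)
b0 stroke→J2  (J1 effort already set via bond 2)
b3 stroke→I1  (0-jn J1 has e-setter on 2)
b1 stroke→R1  (J2 needs exactly one f-in)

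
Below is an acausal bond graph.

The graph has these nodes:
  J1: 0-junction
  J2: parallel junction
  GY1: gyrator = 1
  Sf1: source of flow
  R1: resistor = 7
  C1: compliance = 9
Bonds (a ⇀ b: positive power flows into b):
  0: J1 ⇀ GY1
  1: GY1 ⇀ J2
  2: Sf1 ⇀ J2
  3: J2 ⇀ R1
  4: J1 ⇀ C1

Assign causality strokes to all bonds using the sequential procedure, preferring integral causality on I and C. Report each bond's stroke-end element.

#2 →Sf1  (Sf1 (Sf) sets flow on bond)
#4 →J1  (C1: C, integral causality)
#0 →GY1  (J1 effort already set via bond 4)
#1 →GY1  (through GY1, causality inverts; strokes same side of GY1)
#3 →J2  (J2: last free bond brings effort in)

bond 0 →GY1
bond 1 →GY1
bond 2 →Sf1
bond 3 →J2
bond 4 →J1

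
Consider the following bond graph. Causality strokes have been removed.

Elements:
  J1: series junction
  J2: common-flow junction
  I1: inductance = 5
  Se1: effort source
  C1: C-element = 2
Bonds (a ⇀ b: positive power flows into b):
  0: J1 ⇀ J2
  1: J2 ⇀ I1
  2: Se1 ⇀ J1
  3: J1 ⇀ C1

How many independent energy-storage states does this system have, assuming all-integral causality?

#2 →J1  (Se1 fixes effort; stroke away)
#1 →I1  (I1: I, integral causality)
#0 →J2  (J2 flow already set via bond 1)
#3 →J1  (J1: bond 0 brought flow, rest push out)

2  (C1, I1 all integral)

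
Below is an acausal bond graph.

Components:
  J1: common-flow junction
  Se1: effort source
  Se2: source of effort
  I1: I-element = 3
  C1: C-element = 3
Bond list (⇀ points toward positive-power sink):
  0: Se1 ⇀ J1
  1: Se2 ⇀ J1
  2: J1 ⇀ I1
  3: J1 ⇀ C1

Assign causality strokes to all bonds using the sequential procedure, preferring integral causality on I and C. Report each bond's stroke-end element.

β0 →J1  (Se1: effort source, stroke at far end)
β1 →J1  (Se2: effort source, stroke at far end)
β2 →I1  (I1 outputs flow p/I1)
β3 →J1  (J1 flow already set via bond 2)

b0 |J1
b1 |J1
b2 |I1
b3 |J1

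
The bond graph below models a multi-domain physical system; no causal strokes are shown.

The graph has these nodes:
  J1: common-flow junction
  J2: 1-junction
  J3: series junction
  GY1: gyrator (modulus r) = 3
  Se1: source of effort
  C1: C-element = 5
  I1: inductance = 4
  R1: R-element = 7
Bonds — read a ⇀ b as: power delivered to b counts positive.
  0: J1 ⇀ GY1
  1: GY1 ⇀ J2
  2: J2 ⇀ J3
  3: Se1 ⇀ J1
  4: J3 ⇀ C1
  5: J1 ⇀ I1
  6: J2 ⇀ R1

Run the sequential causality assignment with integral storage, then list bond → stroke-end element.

#0 |J1
#1 |J2
#2 |J2
#3 |J1
#4 |J3
#5 |I1
#6 |R1

b3 |J1  (Se1 fixes effort; stroke away)
b4 |J3  (C1 integral (e out))
b2 |J2  (only one flow-in slot at J3)
b5 |I1  (I1: I, integral causality)
b0 |J1  (J1 flow already set via bond 5)
b1 |J2  (GY1: gyrator matches bond 0)
b6 |R1  (J2 needs exactly one f-in)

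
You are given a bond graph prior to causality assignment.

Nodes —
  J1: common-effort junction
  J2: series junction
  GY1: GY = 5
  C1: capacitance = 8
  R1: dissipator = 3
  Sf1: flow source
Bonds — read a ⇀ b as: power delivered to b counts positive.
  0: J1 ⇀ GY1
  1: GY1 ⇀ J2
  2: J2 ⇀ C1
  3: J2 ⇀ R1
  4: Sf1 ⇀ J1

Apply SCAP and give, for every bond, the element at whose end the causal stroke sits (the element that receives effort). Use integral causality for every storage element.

β4 stroke at Sf1  (Sf1 fixes flow; stroke at Sf1)
β0 stroke at J1  (only one effort-in slot at J1)
β1 stroke at J2  (GY1 both-in/both-out from 0)
β2 stroke at J2  (prefer integral on C1)
β3 stroke at R1  (J2 needs exactly one f-in)

β0 stroke at J1
β1 stroke at J2
β2 stroke at J2
β3 stroke at R1
β4 stroke at Sf1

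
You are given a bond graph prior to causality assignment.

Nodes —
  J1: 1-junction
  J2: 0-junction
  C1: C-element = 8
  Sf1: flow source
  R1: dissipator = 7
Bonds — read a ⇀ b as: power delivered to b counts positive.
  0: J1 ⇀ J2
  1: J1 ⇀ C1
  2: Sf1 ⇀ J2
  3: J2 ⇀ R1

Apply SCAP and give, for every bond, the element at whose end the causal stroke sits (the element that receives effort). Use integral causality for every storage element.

#0 stroke→J2
#1 stroke→J1
#2 stroke→Sf1
#3 stroke→R1

β2 stroke at Sf1  (Sf1 (Sf) sets flow on bond)
β1 stroke at J1  (C1 outputs effort q/C1)
β0 stroke at J2  (closing 1-jn rule on J1)
β3 stroke at R1  (J2 effort already set via bond 0)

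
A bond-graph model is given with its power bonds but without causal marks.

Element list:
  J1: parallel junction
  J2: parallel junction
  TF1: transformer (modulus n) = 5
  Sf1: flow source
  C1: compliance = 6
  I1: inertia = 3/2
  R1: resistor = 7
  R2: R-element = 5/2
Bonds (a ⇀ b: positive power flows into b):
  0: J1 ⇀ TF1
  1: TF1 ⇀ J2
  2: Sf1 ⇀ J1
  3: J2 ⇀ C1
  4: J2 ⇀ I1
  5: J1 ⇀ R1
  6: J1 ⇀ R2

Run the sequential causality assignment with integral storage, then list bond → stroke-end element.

β0 |J1
β1 |TF1
β2 |Sf1
β3 |J2
β4 |I1
β5 |R1
β6 |R2

b2 stroke at Sf1  (Sf1 (Sf) sets flow on bond)
b3 stroke at J2  (C1: C, integral causality)
b1 stroke at TF1  (0-jn J2 has e-setter on 3)
b4 stroke at I1  (0-jn J2 has e-setter on 3)
b0 stroke at J1  (TF TF1: opposite of bond 1)
b5 stroke at R1  (common-e at J1 fixed by 0)
b6 stroke at R2  (J1 effort already set via bond 0)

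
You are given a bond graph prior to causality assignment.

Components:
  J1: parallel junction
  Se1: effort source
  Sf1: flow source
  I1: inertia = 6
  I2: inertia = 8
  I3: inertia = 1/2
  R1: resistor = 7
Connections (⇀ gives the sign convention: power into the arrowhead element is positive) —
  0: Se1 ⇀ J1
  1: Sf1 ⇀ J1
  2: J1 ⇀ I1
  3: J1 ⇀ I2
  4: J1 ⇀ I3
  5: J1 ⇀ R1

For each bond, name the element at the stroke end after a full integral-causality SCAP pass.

bond 0 stroke at J1
bond 1 stroke at Sf1
bond 2 stroke at I1
bond 3 stroke at I2
bond 4 stroke at I3
bond 5 stroke at R1

#0 stroke→J1  (Se1 (Se) sets effort on bond)
#1 stroke→Sf1  (Sf1: flow source, stroke at near end)
#2 stroke→I1  (common-e at J1 fixed by 0)
#3 stroke→I2  (J1 effort already set via bond 0)
#4 stroke→I3  (J1 effort already set via bond 0)
#5 stroke→R1  (J1 effort already set via bond 0)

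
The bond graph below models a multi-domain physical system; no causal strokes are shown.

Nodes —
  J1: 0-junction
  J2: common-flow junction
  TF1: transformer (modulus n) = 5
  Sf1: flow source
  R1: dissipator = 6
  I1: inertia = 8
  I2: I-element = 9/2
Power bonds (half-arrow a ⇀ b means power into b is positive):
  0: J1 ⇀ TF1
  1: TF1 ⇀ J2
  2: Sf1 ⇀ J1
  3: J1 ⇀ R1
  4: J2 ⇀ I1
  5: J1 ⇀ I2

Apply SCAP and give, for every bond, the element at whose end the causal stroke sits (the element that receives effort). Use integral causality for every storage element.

β0 →TF1
β1 →J2
β2 →Sf1
β3 →J1
β4 →I1
β5 →I2

#2 |Sf1  (Sf1 fixes flow; stroke at Sf1)
#4 |I1  (prefer integral on I1)
#1 |J2  (J2: bond 4 brought flow, rest push out)
#0 |TF1  (TF1 one-in-one-out from 1)
#5 |I2  (I2 integral (f out))
#3 |J1  (only one effort-in slot at J1)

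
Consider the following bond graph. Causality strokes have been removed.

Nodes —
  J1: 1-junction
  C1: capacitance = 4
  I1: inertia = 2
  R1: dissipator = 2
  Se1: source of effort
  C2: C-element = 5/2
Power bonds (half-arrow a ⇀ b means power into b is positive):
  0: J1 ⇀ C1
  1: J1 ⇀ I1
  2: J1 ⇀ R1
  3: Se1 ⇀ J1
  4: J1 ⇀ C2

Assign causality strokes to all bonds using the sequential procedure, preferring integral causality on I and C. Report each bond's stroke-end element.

b0 →J1
b1 →I1
b2 →J1
b3 →J1
b4 →J1

b3 stroke→J1  (source Se1 imposes e)
b0 stroke→J1  (prefer integral on C1)
b1 stroke→I1  (I1 integral (f out))
b2 stroke→J1  (J1 flow already set via bond 1)
b4 stroke→J1  (common-f at J1 fixed by 1)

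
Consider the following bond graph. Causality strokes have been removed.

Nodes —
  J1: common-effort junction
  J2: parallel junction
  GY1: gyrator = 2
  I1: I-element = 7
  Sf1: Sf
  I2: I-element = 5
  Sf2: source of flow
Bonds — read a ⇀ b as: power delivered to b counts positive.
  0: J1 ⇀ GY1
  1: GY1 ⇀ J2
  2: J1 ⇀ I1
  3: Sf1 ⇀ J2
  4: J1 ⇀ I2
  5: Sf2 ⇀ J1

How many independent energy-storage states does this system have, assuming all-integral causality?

2  (I1, I2 all integral)

b3 stroke→Sf1  (Sf1 (Sf) sets flow on bond)
b5 stroke→Sf2  (Sf2 (Sf) sets flow on bond)
b1 stroke→J2  (J2 needs exactly one e-in)
b0 stroke→J1  (GY1 both-in/both-out from 1)
b2 stroke→I1  (0-jn J1 has e-setter on 0)
b4 stroke→I2  (0-jn J1 has e-setter on 0)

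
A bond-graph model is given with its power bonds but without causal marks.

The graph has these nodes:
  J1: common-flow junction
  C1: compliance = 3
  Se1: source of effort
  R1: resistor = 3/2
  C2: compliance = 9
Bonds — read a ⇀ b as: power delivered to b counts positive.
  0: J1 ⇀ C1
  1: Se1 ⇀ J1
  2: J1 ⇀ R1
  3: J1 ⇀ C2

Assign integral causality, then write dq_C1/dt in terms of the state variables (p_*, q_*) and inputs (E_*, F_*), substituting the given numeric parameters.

β1 stroke at J1  (Se1 (Se) sets effort on bond)
β0 stroke at J1  (C1 integral (e out))
β3 stroke at J1  (C2 integral (e out))
β2 stroke at R1  (J1: last free bond brings flow in)

dq_C1/dt = 2*E_Se1/3 - 2*q_C1/9 - 2*q_C2/27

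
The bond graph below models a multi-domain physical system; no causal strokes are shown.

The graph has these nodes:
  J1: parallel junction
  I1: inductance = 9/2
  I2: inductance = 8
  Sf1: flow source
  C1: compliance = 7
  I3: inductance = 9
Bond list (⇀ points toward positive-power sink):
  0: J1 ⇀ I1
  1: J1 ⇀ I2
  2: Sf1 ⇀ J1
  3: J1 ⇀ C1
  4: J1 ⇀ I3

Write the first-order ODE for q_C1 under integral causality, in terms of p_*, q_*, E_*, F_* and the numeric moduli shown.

dq_C1/dt = F_Sf1 - 2*p_I1/9 - p_I2/8 - p_I3/9

bond 2 stroke→Sf1  (Sf1: flow source, stroke at near end)
bond 0 stroke→I1  (prefer integral on I1)
bond 1 stroke→I2  (I2 outputs flow p/I2)
bond 3 stroke→J1  (C1 outputs effort q/C1)
bond 4 stroke→I3  (common-e at J1 fixed by 3)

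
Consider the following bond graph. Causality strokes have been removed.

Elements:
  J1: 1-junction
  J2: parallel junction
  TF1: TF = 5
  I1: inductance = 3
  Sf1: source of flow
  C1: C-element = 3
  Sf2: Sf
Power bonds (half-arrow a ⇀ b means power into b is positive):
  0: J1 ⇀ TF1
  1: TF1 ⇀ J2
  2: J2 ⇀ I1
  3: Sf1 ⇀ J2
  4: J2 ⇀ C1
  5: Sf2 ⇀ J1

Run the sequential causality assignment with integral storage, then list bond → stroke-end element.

b0 |J1
b1 |TF1
b2 |I1
b3 |Sf1
b4 |J2
b5 |Sf2

#3 →Sf1  (source Sf1 imposes f)
#5 →Sf2  (Sf2 fixes flow; stroke at Sf2)
#0 →J1  (common-f at J1 fixed by 5)
#1 →TF1  (through TF1, causality passes straight; one stroke at TF1)
#2 →I1  (I1: I, integral causality)
#4 →J2  (only one effort-in slot at J2)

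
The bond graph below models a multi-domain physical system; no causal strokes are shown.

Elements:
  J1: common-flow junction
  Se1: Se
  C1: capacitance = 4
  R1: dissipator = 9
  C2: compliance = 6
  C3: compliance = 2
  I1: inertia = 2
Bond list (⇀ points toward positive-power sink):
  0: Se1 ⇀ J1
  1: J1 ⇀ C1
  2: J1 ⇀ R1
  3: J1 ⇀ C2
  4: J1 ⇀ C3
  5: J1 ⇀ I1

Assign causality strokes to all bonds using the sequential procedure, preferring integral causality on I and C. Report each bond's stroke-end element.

#0 stroke→J1
#1 stroke→J1
#2 stroke→J1
#3 stroke→J1
#4 stroke→J1
#5 stroke→I1

bond 0 stroke→J1  (source Se1 imposes e)
bond 1 stroke→J1  (prefer integral on C1)
bond 3 stroke→J1  (C2: C, integral causality)
bond 4 stroke→J1  (prefer integral on C3)
bond 5 stroke→I1  (prefer integral on I1)
bond 2 stroke→J1  (J1 flow already set via bond 5)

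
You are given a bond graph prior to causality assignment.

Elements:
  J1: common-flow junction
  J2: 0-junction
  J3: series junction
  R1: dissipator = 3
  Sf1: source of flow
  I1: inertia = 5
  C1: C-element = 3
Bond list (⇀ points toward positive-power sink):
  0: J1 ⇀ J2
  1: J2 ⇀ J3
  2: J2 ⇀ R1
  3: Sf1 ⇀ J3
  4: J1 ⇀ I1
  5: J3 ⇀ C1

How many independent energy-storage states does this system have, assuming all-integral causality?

2  (C1, I1 all integral)

b3 stroke at Sf1  (Sf1 fixes flow; stroke at Sf1)
b1 stroke at J3  (J3 flow already set via bond 3)
b5 stroke at J3  (J3: bond 3 brought flow, rest push out)
b4 stroke at I1  (prefer integral on I1)
b0 stroke at J1  (J1 flow already set via bond 4)
b2 stroke at J2  (J2 needs exactly one e-in)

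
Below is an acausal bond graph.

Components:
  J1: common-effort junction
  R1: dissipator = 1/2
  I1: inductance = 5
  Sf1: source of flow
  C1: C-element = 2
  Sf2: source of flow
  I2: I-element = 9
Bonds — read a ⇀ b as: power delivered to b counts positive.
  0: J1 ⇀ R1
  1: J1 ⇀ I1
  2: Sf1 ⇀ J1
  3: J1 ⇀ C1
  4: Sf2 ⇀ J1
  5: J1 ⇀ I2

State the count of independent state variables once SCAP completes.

3  (C1, I1, I2 all integral)

b2 stroke at Sf1  (source Sf1 imposes f)
b4 stroke at Sf2  (Sf2 (Sf) sets flow on bond)
b1 stroke at I1  (I1: I, integral causality)
b3 stroke at J1  (C1: C, integral causality)
b0 stroke at R1  (J1: bond 3 brought effort, rest push out)
b5 stroke at I2  (J1 effort already set via bond 3)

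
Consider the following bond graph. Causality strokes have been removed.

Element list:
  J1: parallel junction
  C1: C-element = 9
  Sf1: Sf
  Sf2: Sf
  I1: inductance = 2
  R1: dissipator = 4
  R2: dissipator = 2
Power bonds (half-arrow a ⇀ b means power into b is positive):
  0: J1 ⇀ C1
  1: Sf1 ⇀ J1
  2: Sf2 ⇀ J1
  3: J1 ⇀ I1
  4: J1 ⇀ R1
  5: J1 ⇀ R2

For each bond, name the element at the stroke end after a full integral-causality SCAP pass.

bond 0 stroke→J1
bond 1 stroke→Sf1
bond 2 stroke→Sf2
bond 3 stroke→I1
bond 4 stroke→R1
bond 5 stroke→R2

b1 stroke at Sf1  (Sf1 (Sf) sets flow on bond)
b2 stroke at Sf2  (Sf2 (Sf) sets flow on bond)
b0 stroke at J1  (prefer integral on C1)
b3 stroke at I1  (J1 effort already set via bond 0)
b4 stroke at R1  (0-jn J1 has e-setter on 0)
b5 stroke at R2  (J1 effort already set via bond 0)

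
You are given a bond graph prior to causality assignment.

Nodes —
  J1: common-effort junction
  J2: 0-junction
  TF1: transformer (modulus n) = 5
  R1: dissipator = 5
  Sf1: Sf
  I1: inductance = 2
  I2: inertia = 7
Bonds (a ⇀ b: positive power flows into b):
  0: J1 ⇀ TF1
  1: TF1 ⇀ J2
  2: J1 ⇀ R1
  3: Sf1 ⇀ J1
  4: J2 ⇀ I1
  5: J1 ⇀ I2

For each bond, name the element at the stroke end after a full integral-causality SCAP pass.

#0 stroke at TF1
#1 stroke at J2
#2 stroke at J1
#3 stroke at Sf1
#4 stroke at I1
#5 stroke at I2

b3 stroke at Sf1  (source Sf1 imposes f)
b4 stroke at I1  (prefer integral on I1)
b1 stroke at J2  (closing 0-jn rule on J2)
b0 stroke at TF1  (through TF1, causality passes straight; one stroke at TF1)
b5 stroke at I2  (I2: I, integral causality)
b2 stroke at J1  (closing 0-jn rule on J1)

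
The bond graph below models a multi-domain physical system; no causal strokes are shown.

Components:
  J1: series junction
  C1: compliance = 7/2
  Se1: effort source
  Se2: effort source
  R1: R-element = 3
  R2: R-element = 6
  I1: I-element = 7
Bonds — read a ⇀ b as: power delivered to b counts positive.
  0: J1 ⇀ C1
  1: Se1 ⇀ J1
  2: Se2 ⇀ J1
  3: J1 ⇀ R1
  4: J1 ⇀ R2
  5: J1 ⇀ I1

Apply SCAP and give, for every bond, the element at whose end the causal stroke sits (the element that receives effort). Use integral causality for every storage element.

bond 0 stroke→J1
bond 1 stroke→J1
bond 2 stroke→J1
bond 3 stroke→J1
bond 4 stroke→J1
bond 5 stroke→I1

bond 1 stroke→J1  (Se1: effort source, stroke at far end)
bond 2 stroke→J1  (source Se2 imposes e)
bond 0 stroke→J1  (prefer integral on C1)
bond 5 stroke→I1  (prefer integral on I1)
bond 3 stroke→J1  (1-jn J1 has f-setter on 5)
bond 4 stroke→J1  (J1: bond 5 brought flow, rest push out)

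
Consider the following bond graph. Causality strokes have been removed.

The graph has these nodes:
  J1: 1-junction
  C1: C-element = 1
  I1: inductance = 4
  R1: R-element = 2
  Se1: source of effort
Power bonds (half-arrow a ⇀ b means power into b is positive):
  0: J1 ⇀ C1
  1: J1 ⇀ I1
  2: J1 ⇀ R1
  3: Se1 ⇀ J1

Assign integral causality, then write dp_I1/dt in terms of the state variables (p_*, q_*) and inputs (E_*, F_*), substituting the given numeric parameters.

dp_I1/dt = E_Se1 - p_I1/2 - q_C1

b3 stroke→J1  (Se1 (Se) sets effort on bond)
b0 stroke→J1  (C1 integral (e out))
b1 stroke→I1  (I1 integral (f out))
b2 stroke→J1  (J1 flow already set via bond 1)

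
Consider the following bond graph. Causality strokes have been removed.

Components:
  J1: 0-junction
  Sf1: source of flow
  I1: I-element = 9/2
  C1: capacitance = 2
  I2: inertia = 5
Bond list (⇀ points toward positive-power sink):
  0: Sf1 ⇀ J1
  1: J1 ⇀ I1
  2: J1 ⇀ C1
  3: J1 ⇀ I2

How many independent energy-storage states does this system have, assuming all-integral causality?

bond 0 |Sf1  (Sf1 fixes flow; stroke at Sf1)
bond 1 |I1  (prefer integral on I1)
bond 2 |J1  (C1 integral (e out))
bond 3 |I2  (common-e at J1 fixed by 2)

3  (C1, I1, I2 all integral)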